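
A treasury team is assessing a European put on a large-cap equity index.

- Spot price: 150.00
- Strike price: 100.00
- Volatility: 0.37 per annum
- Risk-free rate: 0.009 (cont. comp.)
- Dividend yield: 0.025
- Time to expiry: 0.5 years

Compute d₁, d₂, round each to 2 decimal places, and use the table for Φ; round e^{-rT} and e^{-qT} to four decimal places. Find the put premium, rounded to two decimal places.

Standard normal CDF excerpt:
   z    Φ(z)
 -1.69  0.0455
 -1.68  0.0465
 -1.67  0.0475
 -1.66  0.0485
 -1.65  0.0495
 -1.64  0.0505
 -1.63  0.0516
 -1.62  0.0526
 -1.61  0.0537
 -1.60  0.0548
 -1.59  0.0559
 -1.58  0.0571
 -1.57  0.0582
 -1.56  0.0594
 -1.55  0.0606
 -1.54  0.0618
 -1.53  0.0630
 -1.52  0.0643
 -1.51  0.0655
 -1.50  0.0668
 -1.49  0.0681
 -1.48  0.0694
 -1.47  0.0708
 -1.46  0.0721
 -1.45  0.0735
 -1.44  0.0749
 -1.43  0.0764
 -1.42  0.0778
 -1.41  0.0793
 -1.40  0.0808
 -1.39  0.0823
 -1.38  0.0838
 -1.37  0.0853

T = 0.5;  σ√T = 0.2616
d₁ = [ln(150/100) + (0.009 − 0.025 + ½·0.37²)·0.5] / (σ√T) = (0.4055 + 0.0262) / 0.2616 = 1.6500 ⇒ 1.65
d₂ = 1.6500 − 0.2616 = 1.3884 ⇒ 1.39
exp(−qT) = exp(−0.025·0.5) = 0.9876;  exp(−rT) = exp(−0.009·0.5) = 0.9955
N(−d₂) = N(-1.39) = 0.0823;  N(−d₁) = N(-1.65) = 0.0495
P = 100·0.9955·0.0823 − 150·0.9876·0.0495 = 8.1930 − 7.3329 = 0.8600

0.86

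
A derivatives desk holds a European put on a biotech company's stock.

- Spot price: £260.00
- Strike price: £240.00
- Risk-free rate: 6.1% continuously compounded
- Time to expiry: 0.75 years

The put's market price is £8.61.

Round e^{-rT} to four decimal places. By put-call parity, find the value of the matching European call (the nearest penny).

exp(−rT) = exp(−0.061·0.75) = 0.9553
Put-call parity: C − P = S − K·e^(−rT) = 260 − 240·0.9553 = 260 − 229.2720 = 30.7280
C = P + (C − P) = 8.61 + (30.7280) = 39.3380

£39.34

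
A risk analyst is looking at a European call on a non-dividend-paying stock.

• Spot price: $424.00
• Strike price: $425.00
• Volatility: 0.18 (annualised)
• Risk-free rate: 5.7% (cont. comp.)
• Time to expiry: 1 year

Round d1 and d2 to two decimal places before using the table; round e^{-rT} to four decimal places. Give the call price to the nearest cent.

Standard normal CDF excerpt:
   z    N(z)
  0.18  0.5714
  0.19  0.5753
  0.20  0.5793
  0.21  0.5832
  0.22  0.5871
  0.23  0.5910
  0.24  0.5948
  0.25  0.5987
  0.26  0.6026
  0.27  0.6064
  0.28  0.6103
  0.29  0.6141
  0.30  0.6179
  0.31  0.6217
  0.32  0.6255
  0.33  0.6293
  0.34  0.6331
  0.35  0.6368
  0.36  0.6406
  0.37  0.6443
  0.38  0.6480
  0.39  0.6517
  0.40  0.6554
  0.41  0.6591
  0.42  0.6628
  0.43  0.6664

$42.19

T = 1;  σ√T = 0.1800
ln(S/K) + (r + σ²/2)T = ln(424/425) + (0.057 + 0.18²/2)·1 = -0.0024 + 0.0732 = 0.0708
d₁ = 0.0708 / 0.1800 = 0.3936 ≈ 0.39
d₂ = d₁ − σ√T = 0.3936 − 0.1800 = 0.2136 ≈ 0.21
e^(−rT) = e^(−0.057·1) = 0.9446
C = 424·N(0.39) − 425·0.9446·N(0.21) = 424·0.6517 − 425·0.9446·0.5832 = 276.3208 − 234.1286 = 42.1922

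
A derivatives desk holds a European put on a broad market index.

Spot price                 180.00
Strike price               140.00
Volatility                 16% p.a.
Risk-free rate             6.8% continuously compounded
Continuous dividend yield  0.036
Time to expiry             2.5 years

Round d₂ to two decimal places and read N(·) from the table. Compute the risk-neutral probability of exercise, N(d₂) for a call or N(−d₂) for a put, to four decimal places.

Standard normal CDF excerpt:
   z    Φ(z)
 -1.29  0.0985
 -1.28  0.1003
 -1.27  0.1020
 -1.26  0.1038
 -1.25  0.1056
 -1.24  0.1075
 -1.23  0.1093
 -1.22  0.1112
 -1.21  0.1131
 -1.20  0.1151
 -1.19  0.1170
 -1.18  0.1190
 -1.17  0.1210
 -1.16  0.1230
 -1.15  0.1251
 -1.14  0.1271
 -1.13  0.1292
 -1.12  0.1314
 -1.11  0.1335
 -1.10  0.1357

T = 2.5;  σ√T = 0.2530
d₁ = [ln(180/140) + (0.068 − 0.036 + 0.16²/2)·2.5] / 0.2530 = [0.2513 + 0.1120] / 0.2530 = 1.4361 ⇒ 1.44
d₂ = d₁ − σ√T = 1.4361 − 0.2530 = 1.1831 ⇒ 1.18
Risk-neutral Pr[S_T < K] = N(−d₂) = N(-1.18) = 0.1190

0.1190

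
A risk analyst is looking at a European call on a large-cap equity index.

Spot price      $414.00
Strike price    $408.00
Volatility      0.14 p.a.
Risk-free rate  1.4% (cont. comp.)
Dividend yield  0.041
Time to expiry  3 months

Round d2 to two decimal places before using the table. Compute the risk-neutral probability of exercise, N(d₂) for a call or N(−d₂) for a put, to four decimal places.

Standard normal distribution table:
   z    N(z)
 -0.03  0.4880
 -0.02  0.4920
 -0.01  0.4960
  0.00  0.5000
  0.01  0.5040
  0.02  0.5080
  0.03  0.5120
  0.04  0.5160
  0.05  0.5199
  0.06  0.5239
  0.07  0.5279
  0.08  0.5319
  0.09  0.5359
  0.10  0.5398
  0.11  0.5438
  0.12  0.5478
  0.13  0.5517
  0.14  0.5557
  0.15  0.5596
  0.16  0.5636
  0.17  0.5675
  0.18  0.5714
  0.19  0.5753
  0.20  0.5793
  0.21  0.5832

0.5319

T = 0.25;  σ√T = 0.0700
d₁ = [ln(414/408) + (0.014 − 0.041 + 0.14²/2)·0.25] / 0.0700 = [0.0146 − 0.0043] / 0.0700 = 0.1471 ⇒ 0.15
d₂ = d₁ − σ√T = 0.1471 − 0.0700 = 0.0771 ⇒ 0.08
Pr(exercise) under Q = N(d₂) = 0.5319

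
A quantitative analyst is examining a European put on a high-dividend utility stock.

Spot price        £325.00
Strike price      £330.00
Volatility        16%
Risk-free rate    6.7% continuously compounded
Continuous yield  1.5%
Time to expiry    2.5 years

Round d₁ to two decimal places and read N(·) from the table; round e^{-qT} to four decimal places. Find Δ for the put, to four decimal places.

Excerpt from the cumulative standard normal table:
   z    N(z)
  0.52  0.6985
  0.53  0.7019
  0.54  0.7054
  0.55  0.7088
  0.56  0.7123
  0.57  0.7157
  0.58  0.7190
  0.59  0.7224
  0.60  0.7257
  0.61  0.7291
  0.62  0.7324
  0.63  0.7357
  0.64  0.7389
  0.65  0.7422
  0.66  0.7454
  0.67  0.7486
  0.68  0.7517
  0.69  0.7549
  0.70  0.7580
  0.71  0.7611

-0.2707

T = 2.5;  σ√T = 0.2530
d₁ = [ln(325/330) + (0.067 − 0.015 + ½·0.16²)·2.5] / (σ√T) = (-0.0153 + 0.1620) / 0.2530 = 0.5800 ⇒ 0.58
N(d₁) = N(0.58) = 0.7190
Δ_put = exp(−qT)·(N(d₁) − 1) = 0.9632·(0.7190 − 1) = -0.2707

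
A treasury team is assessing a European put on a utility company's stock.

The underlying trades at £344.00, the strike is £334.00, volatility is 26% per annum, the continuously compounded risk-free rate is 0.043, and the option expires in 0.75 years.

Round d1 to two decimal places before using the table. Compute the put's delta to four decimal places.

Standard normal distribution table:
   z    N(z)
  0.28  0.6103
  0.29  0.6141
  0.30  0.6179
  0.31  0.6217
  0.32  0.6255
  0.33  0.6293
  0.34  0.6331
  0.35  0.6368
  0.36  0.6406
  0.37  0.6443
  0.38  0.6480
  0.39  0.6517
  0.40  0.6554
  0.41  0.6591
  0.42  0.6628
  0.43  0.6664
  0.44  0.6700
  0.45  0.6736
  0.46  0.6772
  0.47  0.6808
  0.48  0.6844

T = 0.75;  σ√T = 0.2252
d₁ = [ln(344/334) + (0.043 + 0.26²/2)·0.75] / 0.2252 = [0.0295 + 0.0576] / 0.2252 = 0.3868 → 0.39
N(d₁) = N(0.39) = 0.6517
Δ_put = N(d₁) − 1 = 0.6517 − 1 = -0.3483

-0.3483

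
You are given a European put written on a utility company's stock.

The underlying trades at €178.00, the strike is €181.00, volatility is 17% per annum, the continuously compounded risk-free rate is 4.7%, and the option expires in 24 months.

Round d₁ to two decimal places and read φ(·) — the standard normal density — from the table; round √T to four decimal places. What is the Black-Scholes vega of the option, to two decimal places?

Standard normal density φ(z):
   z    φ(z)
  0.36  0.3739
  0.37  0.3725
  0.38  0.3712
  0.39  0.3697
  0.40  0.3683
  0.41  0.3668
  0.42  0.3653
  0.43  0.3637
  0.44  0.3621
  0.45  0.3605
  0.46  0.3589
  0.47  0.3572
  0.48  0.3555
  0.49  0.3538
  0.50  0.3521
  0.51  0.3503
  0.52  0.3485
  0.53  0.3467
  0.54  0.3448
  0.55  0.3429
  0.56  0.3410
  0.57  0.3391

91.15

σ√T = 0.17·√2 = 0.2404
d₁ = [ln(178/181) + (0.047 + 0.17²/2)·2] / 0.2404 = [-0.0167 + 0.1229] / 0.2404 = 0.4417 ⇒ 0.44
√T = √2 = 1.4142
φ(d₁) = φ(0.44) = 0.3621
vega = S·φ(d₁)·√T = 178·0.3621·1.4142 = 91.1506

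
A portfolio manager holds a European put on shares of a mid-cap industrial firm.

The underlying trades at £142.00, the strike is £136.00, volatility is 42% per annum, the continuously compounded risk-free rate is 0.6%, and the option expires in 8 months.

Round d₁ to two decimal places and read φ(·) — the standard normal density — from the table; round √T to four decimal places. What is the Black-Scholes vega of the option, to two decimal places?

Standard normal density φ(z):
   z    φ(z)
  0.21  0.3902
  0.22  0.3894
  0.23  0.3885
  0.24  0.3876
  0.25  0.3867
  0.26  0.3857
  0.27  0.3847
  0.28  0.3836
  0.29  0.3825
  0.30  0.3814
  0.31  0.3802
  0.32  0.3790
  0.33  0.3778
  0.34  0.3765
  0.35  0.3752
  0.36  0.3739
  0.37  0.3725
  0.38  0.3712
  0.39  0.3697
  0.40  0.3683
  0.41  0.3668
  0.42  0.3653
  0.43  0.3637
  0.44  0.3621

σ√T = 0.42·√0.6667 = 0.3429
d₁ = [ln(142/136) + (0.006 + ½·0.42²)·0.6667] / (σ√T) = (0.0432 + 0.0628) / 0.3429 = 0.3090 which rounds to 0.31
√T = √0.6667 = 0.8165
φ(d₁) = φ(0.31) = 0.3802
vega = S·φ(d₁)·√T = 142·0.3802·0.8165 = 44.0815

44.08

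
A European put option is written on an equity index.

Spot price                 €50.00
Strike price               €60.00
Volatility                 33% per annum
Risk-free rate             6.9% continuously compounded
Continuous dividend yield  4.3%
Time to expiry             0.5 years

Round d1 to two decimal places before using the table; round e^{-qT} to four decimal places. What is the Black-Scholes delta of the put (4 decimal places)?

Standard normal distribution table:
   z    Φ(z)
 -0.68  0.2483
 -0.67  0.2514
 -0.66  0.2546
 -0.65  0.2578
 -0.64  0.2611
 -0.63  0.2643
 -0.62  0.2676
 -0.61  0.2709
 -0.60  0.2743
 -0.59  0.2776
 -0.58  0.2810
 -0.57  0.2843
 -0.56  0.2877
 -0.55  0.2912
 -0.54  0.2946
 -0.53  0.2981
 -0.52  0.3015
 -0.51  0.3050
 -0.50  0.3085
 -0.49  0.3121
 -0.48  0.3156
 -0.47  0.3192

-0.7136

σ√T = 0.33 × 0.7071 = 0.2333
d₁ = [ln(50/60) + (0.069 − 0.043 + ½·0.33²)·0.5] / (σ√T) = (-0.1823 + 0.0402) / 0.2333 = -0.6090 ≈ -0.61
N(d₁) = N(-0.61) = 0.2709
Δ_put = exp(−qT)·(N(d₁) − 1) = 0.9787·(0.2709 − 1) = -0.7136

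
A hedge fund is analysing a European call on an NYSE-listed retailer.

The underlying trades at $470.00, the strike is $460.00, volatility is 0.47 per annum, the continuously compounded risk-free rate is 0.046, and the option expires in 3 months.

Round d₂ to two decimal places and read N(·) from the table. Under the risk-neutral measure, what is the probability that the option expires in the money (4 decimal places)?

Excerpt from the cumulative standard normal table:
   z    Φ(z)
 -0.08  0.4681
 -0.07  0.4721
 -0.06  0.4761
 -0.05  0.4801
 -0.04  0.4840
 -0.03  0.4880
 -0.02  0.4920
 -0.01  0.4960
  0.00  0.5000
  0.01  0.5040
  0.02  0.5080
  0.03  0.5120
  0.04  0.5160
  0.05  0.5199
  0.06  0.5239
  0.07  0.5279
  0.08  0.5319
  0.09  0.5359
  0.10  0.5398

0.5080

σ√T = 0.47 × 0.5000 = 0.2350
d₁ = [ln(470/460) + (0.046 + ½·0.47²)·0.25] / (σ√T) = (0.0215 + 0.0391) / 0.2350 = 0.2580 ⇒ 0.26
d₂ = 0.2580 − 0.2350 = 0.0230 ⇒ 0.02
Risk-neutral Pr[S_T > K] = N(d₂) = N(0.02) = 0.5080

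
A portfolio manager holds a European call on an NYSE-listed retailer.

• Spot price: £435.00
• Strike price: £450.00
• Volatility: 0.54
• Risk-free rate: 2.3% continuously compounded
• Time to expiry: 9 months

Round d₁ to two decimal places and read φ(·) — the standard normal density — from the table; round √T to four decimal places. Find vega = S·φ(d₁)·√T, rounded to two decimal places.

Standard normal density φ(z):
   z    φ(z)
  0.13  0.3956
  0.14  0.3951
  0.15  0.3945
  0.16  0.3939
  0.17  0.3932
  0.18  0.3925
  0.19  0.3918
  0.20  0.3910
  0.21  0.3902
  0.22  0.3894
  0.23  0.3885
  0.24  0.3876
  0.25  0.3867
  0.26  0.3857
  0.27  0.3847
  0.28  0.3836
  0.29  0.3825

147.29

σ√T = 0.54·√0.75 = 0.4677
d₁ = [ln(435/450) + (0.023 + 0.54²/2)·0.75] / 0.4677 = [-0.0339 + 0.1266] / 0.4677 = 0.1982 ⇒ 0.20
√T = √0.75 = 0.8660
φ(d₁) = φ(0.20) = 0.3910
vega = S·φ(d₁)·√T = 435·0.3910·0.8660 = 147.2936
(Call and put vega coincide under Black-Scholes.)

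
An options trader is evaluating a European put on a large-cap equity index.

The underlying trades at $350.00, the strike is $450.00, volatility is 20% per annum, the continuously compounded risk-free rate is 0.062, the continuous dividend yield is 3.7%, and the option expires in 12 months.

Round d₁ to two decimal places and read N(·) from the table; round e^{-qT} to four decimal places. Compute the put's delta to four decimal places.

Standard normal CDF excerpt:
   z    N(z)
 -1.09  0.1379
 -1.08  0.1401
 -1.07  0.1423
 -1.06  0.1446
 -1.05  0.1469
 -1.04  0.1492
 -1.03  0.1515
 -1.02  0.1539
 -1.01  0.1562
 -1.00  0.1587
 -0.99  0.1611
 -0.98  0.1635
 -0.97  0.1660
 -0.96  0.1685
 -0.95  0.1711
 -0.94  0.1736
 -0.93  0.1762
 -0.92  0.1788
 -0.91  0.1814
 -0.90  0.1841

-0.8177

σ√T = 0.2 × 1.0000 = 0.2000
d₁ = [ln(350/450) + (0.062 − 0.037 + 0.2²/2)·1] / 0.2000 = [-0.2513 + 0.0450] / 0.2000 = -1.0316 ⇒ -1.03
N(d₁) = N(-1.03) = 0.1515
Δ_put = e^(−qT)·(N(d₁) − 1) = 0.9637·(0.1515 − 1) = -0.8177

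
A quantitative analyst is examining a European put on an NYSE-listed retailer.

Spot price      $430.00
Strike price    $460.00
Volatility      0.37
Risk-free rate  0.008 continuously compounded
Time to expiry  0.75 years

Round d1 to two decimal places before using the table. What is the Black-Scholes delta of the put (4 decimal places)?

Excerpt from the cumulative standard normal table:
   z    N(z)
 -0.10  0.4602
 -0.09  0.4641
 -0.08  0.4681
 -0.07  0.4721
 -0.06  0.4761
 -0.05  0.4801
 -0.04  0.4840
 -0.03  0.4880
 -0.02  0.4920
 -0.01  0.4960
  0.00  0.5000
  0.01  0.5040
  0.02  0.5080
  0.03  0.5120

σ√T = 0.37·√0.75 = 0.3204
d₁ = [ln(430/460) + (0.008 + 0.37²/2)·0.75] / 0.3204 = [-0.0674 + 0.0573] / 0.3204 = -0.0315 ⇒ -0.03
N(d₁) = N(-0.03) = 0.4880
Δ_put = N(d₁) − 1 = 0.4880 − 1 = -0.5120

-0.5120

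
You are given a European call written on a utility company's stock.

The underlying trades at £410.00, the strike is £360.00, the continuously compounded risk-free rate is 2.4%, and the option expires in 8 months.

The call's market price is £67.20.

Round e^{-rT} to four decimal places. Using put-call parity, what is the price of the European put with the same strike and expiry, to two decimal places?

£11.48

exp(−rT) = exp(−0.024·0.6667) = 0.9841
Put-call parity: C − P = S − K·e^(−rT) = 410 − 360·0.9841 = 410 − 354.2760 = 55.7240
P = C − (C − P) = 67.20 − (55.7240) = 11.4760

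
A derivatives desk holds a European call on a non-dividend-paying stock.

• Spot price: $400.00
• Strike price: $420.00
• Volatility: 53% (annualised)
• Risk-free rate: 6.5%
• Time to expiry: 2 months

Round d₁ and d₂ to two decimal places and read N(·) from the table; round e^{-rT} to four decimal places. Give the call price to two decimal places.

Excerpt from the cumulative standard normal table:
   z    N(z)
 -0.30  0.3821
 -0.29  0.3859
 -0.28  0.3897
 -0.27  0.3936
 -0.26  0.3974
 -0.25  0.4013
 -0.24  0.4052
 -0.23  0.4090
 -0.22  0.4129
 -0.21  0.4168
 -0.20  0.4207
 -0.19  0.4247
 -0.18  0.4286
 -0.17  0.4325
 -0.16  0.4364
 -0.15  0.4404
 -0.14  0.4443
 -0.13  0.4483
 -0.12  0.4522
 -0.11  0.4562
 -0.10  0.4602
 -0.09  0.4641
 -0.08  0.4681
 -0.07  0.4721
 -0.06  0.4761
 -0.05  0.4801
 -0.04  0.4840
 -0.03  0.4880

$26.93

σ√T = 0.53·√0.1667 = 0.2164
d₁ = [ln(400/420) + (0.065 + ½·0.53²)·0.1667] / (σ√T) = (-0.0488 + 0.0342) / 0.2164 = -0.0672 ⇒ -0.07
d₂ = -0.0672 − 0.2164 = -0.2836 ⇒ -0.28
exp(−rT) = exp(−0.065·0.1667) = 0.9892
C = 400·N(-0.07) − 420·0.9892·N(-0.28) = 400·0.4721 − 420·0.9892·0.3897 = 188.8400 − 161.9063 = 26.9337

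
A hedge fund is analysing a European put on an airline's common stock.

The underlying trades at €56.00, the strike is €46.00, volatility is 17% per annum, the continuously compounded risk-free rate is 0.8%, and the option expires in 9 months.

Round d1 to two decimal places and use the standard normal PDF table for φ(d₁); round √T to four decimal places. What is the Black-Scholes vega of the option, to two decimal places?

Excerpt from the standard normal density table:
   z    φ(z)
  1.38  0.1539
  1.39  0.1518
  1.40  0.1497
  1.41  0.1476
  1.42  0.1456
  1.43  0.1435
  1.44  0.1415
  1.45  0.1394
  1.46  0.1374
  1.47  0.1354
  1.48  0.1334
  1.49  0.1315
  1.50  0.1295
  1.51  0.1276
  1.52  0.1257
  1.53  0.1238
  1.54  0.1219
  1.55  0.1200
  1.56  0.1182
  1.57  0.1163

σ√T = 0.17 × 0.8660 = 0.1472
d₁ = [ln(56/46) + (0.008 + ½·0.17²)·0.75] / (σ√T) = (0.1967 + 0.0168) / 0.1472 = 1.4505 which rounds to 1.45
√T = √0.75 = 0.8660
φ(d₁) = φ(1.45) = 0.1394
vega = S·φ(d₁)·√T = 56·0.1394·0.8660 = 6.7603

6.76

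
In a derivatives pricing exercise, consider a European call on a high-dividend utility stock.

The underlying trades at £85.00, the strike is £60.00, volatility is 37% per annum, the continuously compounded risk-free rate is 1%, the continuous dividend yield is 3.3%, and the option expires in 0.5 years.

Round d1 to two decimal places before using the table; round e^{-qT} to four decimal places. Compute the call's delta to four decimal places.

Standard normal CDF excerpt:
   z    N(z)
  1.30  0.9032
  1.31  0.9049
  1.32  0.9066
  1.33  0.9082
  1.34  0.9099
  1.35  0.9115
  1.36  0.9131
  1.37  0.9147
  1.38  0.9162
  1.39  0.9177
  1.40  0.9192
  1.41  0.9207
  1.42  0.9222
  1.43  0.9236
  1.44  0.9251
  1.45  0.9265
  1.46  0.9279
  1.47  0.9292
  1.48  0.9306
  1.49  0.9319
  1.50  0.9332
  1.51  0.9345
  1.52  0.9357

0.9071

T = 0.5;  σ√T = 0.2616
d₁ = [ln(85/60) + (0.01 − 0.033 + ½·0.37²)·0.5] / (σ√T) = (0.3483 + 0.0227) / 0.2616 = 1.4182 ⇒ 1.42
N(d₁) = N(1.42) = 0.9222
Δ_call = exp(−qT)·N(d₁) = 0.9836·0.9222 = 0.9071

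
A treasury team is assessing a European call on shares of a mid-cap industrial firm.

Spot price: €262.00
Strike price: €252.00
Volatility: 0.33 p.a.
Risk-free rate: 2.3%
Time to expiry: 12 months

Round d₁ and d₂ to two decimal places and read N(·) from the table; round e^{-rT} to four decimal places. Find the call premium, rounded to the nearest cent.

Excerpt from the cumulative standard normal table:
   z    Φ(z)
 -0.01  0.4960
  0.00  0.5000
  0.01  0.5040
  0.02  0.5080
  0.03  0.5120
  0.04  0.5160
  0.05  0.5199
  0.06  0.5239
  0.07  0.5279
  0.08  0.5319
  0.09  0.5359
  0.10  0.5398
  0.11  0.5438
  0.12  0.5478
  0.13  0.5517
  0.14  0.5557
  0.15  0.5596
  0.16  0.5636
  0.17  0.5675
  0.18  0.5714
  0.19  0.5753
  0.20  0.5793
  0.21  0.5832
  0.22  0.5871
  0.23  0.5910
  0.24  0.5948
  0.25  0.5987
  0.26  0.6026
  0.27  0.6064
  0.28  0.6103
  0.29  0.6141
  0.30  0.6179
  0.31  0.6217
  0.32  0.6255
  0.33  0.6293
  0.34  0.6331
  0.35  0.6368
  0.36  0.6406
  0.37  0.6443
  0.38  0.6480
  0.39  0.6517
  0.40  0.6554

€41.73

T = 1;  σ√T = 0.3300
d₁ = [ln(262/252) + (0.023 + 0.33²/2)·1] / 0.3300 = [0.0389 + 0.0775] / 0.3300 = 0.3526 ⇒ 0.35
d₂ = d₁ − σ√T = 0.3526 − 0.3300 = 0.0226 ⇒ 0.02
exp(−rT) = exp(−0.023·1) = 0.9773
C = 262·N(0.35) − 252·0.9773·N(0.02) = 262·0.6368 − 252·0.9773·0.5080 = 166.8416 − 125.1100 = 41.7316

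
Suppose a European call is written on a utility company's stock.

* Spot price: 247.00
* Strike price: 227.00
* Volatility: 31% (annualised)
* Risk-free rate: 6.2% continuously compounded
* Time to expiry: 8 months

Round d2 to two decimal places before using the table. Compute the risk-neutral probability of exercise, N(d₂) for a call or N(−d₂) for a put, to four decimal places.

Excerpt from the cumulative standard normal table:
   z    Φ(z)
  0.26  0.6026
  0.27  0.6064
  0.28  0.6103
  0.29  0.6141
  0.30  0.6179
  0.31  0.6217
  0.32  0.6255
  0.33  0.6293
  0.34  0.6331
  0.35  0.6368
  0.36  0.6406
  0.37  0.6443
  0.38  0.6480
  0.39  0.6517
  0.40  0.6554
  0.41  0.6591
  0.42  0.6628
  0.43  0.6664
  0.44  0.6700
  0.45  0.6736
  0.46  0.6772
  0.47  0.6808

0.6443

σ√T = 0.31·√0.6667 = 0.2531
d₁ = [ln(247/227) + (0.062 + ½·0.31²)·0.6667] / (σ√T) = (0.0844 + 0.0734) / 0.2531 = 0.6235 ⇒ 0.62
d₂ = 0.6235 − 0.2531 = 0.3703 ⇒ 0.37
Risk-neutral Pr[S_T > K] = N(d₂) = N(0.37) = 0.6443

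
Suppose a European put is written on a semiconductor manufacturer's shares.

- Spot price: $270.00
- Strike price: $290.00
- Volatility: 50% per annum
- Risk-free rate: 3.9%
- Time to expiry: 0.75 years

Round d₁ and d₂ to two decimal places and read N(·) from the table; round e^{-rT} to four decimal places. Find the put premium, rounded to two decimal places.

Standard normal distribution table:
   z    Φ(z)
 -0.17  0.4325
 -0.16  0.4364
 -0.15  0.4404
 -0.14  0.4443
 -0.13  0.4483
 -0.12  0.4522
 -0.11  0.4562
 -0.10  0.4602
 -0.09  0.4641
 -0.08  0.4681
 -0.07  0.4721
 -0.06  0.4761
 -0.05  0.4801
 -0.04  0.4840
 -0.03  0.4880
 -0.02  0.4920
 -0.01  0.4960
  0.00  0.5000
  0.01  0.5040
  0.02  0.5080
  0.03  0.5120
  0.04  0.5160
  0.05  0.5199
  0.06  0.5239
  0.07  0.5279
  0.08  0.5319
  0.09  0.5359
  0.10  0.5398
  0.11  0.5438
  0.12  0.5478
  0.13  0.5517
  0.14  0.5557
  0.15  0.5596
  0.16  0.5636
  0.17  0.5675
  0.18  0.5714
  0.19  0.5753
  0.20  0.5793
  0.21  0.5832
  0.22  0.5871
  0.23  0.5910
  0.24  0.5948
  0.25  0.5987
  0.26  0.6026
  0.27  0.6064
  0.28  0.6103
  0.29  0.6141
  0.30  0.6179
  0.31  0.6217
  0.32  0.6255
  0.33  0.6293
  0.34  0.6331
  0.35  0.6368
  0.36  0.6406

σ√T = 0.5 × 0.8660 = 0.4330
d₁ = [ln(270/290) + (0.039 + 0.5²/2)·0.75] / 0.4330 = [-0.0715 + 0.1230] / 0.4330 = 0.1190 ⇒ 0.12
d₂ = d₁ − σ√T = 0.1190 − 0.4330 = -0.3140 ⇒ -0.31
e^(−rT) = e^(−0.039·0.75) = 0.9712
P = 290·0.9712·N(0.31) − 270·N(-0.12) = 290·0.9712·0.6217 − 270·0.4522 = 175.1006 − 122.0940 = 53.0066

$53.01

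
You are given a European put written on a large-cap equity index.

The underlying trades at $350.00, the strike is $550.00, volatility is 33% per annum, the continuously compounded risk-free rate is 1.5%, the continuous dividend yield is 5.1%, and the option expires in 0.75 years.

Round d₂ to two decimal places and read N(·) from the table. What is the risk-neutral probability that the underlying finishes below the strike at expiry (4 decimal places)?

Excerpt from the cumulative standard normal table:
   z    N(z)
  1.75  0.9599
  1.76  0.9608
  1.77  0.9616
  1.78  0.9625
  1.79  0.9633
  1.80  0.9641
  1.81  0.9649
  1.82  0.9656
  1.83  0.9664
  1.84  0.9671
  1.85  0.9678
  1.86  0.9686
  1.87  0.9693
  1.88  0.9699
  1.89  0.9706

0.9656

σ√T = 0.33 × 0.8660 = 0.2858
d₁ = [ln(350/550) + (0.015 − 0.051 + ½·0.33²)·0.75] / (σ√T) = (-0.4520 + 0.0138) / 0.2858 = -1.5331 → -1.53
d₂ = -1.5331 − 0.2858 = -1.8189 → -1.82
Risk-neutral Pr[S_T < K] = N(−d₂) = N(1.82) = 0.9656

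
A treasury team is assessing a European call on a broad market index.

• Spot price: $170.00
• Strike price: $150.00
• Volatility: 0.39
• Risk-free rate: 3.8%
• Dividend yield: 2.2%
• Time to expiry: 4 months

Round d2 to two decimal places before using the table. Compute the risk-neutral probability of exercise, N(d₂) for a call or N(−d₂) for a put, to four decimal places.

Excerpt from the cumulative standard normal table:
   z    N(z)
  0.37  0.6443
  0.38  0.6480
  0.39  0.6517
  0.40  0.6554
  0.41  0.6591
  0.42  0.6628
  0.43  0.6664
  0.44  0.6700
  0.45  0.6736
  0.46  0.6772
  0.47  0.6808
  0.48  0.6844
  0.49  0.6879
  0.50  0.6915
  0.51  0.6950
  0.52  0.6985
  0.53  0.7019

0.6808

σ√T = 0.39·√0.3333 = 0.2252
ln(S/K) + (r − q + σ²/2)T = ln(170/150) + (0.038 − 0.022 + 0.39²/2)·0.3333 = 0.1252 + 0.0307 = 0.1558
d₁ = 0.1558 / 0.2252 = 0.6921 ≈ 0.69
d₂ = d₁ − σ√T = 0.6921 − 0.2252 = 0.4670 ≈ 0.47
Risk-neutral Pr[S_T > K] = N(d₂) = N(0.47) = 0.6808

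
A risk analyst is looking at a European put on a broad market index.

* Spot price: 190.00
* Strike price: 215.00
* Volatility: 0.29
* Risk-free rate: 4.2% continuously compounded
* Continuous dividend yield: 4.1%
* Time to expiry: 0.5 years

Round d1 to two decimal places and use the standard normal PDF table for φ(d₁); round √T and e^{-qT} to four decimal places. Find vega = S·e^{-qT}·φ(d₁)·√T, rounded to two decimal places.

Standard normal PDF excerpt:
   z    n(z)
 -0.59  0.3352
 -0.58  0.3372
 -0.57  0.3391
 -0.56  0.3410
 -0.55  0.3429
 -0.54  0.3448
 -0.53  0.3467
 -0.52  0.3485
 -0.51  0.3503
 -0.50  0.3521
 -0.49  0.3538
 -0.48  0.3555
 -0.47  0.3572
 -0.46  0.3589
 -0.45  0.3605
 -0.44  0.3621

T = 0.5;  σ√T = 0.2051
ln(S/K) + (r − q + σ²/2)T = ln(190/215) + (0.042 − 0.041 + 0.29²/2)·0.5 = -0.1236 + 0.0215 = -0.1021
d₁ = -0.1021 / 0.2051 = -0.4978 ⇒ -0.50
√T = √0.5 = 0.7071
φ(d₁) = φ(-0.50) = 0.3521
e^(−qT) = e^(−0.041·0.5) = 0.9797
vega = S·e^(−qT)·φ(d₁)·√T = 190·0.9797·0.3521·0.7071 = 46.3440

46.34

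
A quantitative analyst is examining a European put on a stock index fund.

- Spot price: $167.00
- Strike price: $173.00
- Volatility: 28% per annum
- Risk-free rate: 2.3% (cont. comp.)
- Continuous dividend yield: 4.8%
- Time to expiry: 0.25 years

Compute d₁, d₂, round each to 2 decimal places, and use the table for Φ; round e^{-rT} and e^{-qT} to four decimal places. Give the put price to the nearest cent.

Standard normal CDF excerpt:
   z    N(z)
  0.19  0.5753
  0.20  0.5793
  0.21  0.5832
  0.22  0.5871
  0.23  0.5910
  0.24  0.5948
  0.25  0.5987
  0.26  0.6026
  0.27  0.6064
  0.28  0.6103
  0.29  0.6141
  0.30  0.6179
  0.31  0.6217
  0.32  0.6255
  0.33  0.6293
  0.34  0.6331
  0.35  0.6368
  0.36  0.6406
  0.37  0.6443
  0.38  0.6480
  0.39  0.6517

$13.31

σ√T = 0.28·√0.25 = 0.1400
ln(S/K) + (r − q + σ²/2)T = ln(167/173) + (0.023 − 0.048 + 0.28²/2)·0.25 = -0.0353 + 0.0036 = -0.0317
d₁ = -0.0317 / 0.1400 = -0.2268 ⇒ -0.23
d₂ = d₁ − σ√T = -0.2268 − 0.1400 = -0.3668 ⇒ -0.37
e^(−qT) = e^(−0.048·0.25) = 0.9881;  e^(−rT) = e^(−0.023·0.25) = 0.9943
N(−d₂) = N(0.37) = 0.6443;  N(−d₁) = N(0.23) = 0.5910
P = 173·0.9943·0.6443 − 167·0.9881·0.5910 = 110.8286 − 97.5225 = 13.3061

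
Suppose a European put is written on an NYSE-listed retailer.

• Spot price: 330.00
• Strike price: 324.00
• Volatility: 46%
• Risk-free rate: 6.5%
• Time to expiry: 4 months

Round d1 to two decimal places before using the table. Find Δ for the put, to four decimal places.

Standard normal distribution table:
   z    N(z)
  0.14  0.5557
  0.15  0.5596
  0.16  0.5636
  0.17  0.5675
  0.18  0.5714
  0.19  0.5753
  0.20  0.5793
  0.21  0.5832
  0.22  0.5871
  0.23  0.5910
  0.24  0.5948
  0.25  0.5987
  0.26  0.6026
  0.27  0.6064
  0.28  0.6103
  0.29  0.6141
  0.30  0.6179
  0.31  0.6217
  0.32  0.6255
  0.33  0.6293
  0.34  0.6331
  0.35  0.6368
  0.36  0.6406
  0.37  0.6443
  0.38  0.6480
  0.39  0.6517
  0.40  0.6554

T = 0.3333;  σ√T = 0.2656
d₁ = [ln(330/324) + (0.065 + ½·0.46²)·0.3333] / (σ√T) = (0.0183 + 0.0569) / 0.2656 = 0.2835 → 0.28
N(d₁) = N(0.28) = 0.6103
Δ_put = N(d₁) − 1 = 0.6103 − 1 = -0.3897

-0.3897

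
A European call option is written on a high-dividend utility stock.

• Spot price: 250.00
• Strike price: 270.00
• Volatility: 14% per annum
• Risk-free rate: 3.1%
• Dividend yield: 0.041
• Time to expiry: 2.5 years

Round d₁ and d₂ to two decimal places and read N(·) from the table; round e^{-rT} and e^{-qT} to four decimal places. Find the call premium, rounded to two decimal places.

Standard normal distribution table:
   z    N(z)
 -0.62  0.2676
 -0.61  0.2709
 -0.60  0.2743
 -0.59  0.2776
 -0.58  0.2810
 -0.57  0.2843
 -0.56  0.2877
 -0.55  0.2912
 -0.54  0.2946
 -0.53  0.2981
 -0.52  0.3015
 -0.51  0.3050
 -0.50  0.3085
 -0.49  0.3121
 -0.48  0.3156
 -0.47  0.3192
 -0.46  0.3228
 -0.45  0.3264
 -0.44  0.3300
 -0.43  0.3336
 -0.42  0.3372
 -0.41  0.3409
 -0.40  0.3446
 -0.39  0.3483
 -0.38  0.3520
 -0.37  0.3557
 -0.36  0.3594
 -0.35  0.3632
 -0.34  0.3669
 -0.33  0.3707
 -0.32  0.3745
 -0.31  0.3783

10.92

T = 2.5;  σ√T = 0.2214
ln(S/K) + (r − q + σ²/2)T = ln(250/270) + (0.031 − 0.041 + 0.14²/2)·2.5 = -0.0770 − 0.0005 = -0.0775
d₁ = -0.0775 / 0.2214 = -0.3499 which rounds to -0.35
d₂ = d₁ − σ√T = -0.3499 − 0.2214 = -0.5713 which rounds to -0.57
e^(−qT) = e^(−0.041·2.5) = 0.9026;  e^(−rT) = e^(−0.031·2.5) = 0.9254
N(d₁) = N(-0.35) = 0.3632;  N(d₂) = N(-0.57) = 0.2843
C = 250·0.9026·0.3632 − 270·0.9254·0.2843 = 81.9561 − 71.0346 = 10.9215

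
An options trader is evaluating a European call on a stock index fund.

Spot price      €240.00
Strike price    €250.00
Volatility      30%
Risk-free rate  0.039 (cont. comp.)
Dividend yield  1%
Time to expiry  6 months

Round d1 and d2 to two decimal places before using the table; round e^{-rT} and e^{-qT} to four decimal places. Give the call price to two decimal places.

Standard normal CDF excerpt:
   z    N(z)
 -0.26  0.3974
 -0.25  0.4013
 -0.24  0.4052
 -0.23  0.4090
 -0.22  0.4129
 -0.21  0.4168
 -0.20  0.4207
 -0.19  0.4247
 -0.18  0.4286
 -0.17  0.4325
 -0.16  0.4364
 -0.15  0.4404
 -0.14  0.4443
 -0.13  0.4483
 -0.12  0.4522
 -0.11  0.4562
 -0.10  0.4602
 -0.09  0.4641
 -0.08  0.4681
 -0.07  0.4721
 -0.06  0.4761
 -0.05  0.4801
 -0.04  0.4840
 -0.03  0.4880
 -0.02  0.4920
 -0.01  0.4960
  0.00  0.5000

€17.21

T = 0.5;  σ√T = 0.2121
ln(S/K) + (r − q + σ²/2)T = ln(240/250) + (0.039 − 0.01 + 0.3²/2)·0.5 = -0.0408 + 0.0370 = -0.0038
d₁ = -0.0038 / 0.2121 = -0.0180 ≈ -0.02
d₂ = d₁ − σ√T = -0.0180 − 0.2121 = -0.2301 ≈ -0.23
e^(−qT) = e^(−0.01·0.5) = 0.9950;  e^(−rT) = e^(−0.039·0.5) = 0.9807
N(d₁) = N(-0.02) = 0.4920;  N(d₂) = N(-0.23) = 0.4090
C = 240·0.9950·0.4920 − 250·0.9807·0.4090 = 117.4896 − 100.2766 = 17.2130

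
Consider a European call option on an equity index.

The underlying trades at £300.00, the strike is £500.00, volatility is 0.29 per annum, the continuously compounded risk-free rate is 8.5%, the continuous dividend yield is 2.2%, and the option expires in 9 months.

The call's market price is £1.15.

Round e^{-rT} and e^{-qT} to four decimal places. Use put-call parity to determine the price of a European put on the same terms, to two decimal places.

exp(−qT) = exp(−0.022·0.75) = 0.9836;  exp(−rT) = exp(−0.085·0.75) = 0.9382
Put-call parity: C − P = S·e^(−qT) − K·e^(−rT) = 300·0.9836 − 500·0.9382 = 295.0800 − 469.1000 = -174.0200
P = C − (C − P) = 1.15 − (-174.0200) = 175.1700

£175.17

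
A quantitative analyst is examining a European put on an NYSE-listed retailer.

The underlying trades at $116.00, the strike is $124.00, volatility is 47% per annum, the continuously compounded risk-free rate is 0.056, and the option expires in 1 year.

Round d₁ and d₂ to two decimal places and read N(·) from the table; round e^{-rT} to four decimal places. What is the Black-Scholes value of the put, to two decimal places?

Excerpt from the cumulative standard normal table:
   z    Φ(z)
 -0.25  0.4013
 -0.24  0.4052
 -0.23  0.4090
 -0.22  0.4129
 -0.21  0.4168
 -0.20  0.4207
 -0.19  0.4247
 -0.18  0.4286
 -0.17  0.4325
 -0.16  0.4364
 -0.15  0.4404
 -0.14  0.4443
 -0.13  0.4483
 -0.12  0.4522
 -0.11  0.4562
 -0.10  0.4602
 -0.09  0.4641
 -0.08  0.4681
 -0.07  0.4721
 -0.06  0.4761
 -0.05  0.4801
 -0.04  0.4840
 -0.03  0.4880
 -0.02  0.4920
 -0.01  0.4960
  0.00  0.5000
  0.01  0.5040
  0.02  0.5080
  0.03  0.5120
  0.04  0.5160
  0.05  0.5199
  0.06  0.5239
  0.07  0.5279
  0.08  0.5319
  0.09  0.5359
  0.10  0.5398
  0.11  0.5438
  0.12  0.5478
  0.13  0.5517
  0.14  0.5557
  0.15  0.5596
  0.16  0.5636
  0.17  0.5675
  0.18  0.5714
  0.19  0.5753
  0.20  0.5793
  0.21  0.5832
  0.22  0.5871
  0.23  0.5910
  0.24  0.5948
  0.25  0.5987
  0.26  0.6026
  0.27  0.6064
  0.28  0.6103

σ√T = 0.47 × 1.0000 = 0.4700
d₁ = [ln(116/124) + (0.056 + ½·0.47²)·1] / (σ√T) = (-0.0667 + 0.1664) / 0.4700 = 0.2123 which rounds to 0.21
d₂ = 0.2123 − 0.4700 = -0.2577 which rounds to -0.26
exp(−rT) = exp(−0.056·1) = 0.9455
N(−d₂) = N(0.26) = 0.6026;  N(−d₁) = N(-0.21) = 0.4168
P = 124·0.9455·0.6026 − 116·0.4168 = 70.6500 − 48.3488 = 22.3012

$22.30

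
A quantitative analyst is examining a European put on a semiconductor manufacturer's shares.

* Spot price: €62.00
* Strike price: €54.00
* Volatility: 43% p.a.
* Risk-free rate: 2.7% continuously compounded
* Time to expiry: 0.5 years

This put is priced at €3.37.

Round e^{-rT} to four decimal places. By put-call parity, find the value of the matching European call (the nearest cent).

€12.09

e^(−rT) = e^(−0.027·0.5) = 0.9866
Put-call parity: C − P = S − K·e^(−rT) = 62 − 54·0.9866 = 62 − 53.2764 = 8.7236
C = P + (C − P) = 3.37 + (8.7236) = 12.0936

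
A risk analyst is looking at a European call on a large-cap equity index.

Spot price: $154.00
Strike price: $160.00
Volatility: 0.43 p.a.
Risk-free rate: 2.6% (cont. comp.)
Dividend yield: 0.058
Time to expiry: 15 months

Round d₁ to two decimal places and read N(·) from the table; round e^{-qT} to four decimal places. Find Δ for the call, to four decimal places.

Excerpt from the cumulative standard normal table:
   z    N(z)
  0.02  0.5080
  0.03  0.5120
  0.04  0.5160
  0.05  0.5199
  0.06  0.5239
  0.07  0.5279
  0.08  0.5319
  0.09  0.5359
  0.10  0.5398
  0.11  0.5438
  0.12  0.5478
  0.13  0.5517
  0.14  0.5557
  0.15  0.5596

0.4947

σ√T = 0.43 × 1.1180 = 0.4808
ln(S/K) + (r − q + σ²/2)T = ln(154/160) + (0.026 − 0.058 + 0.43²/2)·1.25 = -0.0382 + 0.0756 = 0.0373
d₁ = 0.0373 / 0.4808 = 0.0777 which rounds to 0.08
N(d₁) = N(0.08) = 0.5319
Δ_call = exp(−qT)·N(d₁) = 0.9301·0.5319 = 0.4947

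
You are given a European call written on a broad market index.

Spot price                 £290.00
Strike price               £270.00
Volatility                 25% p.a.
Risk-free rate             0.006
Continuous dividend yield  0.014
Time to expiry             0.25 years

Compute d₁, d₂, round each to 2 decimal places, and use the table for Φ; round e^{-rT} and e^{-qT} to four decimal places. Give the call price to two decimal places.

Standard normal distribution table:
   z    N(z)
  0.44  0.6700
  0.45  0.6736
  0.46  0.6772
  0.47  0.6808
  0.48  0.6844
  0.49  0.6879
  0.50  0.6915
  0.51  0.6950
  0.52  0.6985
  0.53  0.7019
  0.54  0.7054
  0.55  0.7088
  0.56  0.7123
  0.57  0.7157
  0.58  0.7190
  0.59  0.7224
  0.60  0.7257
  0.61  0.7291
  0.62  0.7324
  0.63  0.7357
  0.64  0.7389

σ√T = 0.25·√0.25 = 0.1250
d₁ = [ln(290/270) + (0.006 − 0.014 + ½·0.25²)·0.25] / (σ√T) = (0.0715 + 0.0058) / 0.1250 = 0.6182 ≈ 0.62
d₂ = 0.6182 − 0.1250 = 0.4932 ≈ 0.49
e^(−qT) = e^(−0.014·0.25) = 0.9965;  e^(−rT) = e^(−0.006·0.25) = 0.9985
C = 290·0.9965·N(0.62) − 270·0.9985·N(0.49) = 290·0.9965·0.7324 − 270·0.9985·0.6879 = 211.6526 − 185.4544 = 26.1982

£26.20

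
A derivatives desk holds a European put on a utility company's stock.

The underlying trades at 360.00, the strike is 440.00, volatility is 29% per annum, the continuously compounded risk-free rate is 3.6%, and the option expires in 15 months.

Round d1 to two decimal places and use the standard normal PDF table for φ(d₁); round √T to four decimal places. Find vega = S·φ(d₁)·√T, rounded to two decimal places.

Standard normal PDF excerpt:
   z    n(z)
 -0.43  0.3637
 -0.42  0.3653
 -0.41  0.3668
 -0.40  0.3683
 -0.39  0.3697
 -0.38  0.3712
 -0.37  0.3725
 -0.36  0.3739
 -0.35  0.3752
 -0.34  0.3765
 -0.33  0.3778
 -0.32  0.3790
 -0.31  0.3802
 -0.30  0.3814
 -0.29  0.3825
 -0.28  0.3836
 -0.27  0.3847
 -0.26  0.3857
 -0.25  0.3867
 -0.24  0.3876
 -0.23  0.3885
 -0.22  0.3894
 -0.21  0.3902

152.54

T = 1.25;  σ√T = 0.3242
d₁ = [ln(360/440) + (0.036 + ½·0.29²)·1.25] / (σ√T) = (-0.2007 + 0.0976) / 0.3242 = -0.3180 ⇒ -0.32
√T = √1.25 = 1.1180
φ(d₁) = φ(-0.32) = 0.3790
vega = S·φ(d₁)·√T = 360·0.3790·1.1180 = 152.5399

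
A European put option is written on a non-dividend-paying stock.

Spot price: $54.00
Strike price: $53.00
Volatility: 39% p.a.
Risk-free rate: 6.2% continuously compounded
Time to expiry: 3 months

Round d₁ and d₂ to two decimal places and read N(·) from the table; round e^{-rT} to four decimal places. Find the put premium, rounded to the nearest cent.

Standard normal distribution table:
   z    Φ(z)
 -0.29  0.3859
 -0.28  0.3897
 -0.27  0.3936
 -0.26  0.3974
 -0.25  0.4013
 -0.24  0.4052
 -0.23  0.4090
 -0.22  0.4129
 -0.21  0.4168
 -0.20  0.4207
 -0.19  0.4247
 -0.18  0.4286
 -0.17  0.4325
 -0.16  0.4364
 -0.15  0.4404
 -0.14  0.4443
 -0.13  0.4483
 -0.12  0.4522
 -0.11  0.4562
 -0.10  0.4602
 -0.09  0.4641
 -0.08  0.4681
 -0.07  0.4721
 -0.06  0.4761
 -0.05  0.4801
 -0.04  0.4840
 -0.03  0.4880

$3.17

σ√T = 0.39·√0.25 = 0.1950
d₁ = [ln(54/53) + (0.062 + 0.39²/2)·0.25] / 0.1950 = [0.0187 + 0.0345] / 0.1950 = 0.2728 → 0.27
d₂ = d₁ − σ√T = 0.2728 − 0.1950 = 0.0778 → 0.08
exp(−rT) = exp(−0.062·0.25) = 0.9846
P = 53·0.9846·N(-0.08) − 54·N(-0.27) = 53·0.9846·0.4681 − 54·0.3936 = 24.4272 − 21.2544 = 3.1728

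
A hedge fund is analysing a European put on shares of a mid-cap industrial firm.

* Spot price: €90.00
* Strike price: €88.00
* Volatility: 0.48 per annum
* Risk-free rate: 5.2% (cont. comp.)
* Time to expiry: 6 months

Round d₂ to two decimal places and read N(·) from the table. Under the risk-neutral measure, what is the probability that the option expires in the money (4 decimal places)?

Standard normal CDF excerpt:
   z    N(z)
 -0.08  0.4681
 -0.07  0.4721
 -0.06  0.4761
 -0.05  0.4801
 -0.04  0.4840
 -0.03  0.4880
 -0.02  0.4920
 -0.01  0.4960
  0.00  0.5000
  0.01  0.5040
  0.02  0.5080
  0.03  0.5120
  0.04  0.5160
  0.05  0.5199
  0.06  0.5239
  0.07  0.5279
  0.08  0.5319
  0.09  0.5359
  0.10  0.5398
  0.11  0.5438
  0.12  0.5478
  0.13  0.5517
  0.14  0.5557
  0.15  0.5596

0.5120

σ√T = 0.48·√0.5 = 0.3394
d₁ = [ln(90/88) + (0.052 + ½·0.48²)·0.5] / (σ√T) = (0.0225 + 0.0836) / 0.3394 = 0.3125 which rounds to 0.31
d₂ = 0.3125 − 0.3394 = -0.0269 which rounds to -0.03
Risk-neutral Pr[S_T < K] = N(−d₂) = N(0.03) = 0.5120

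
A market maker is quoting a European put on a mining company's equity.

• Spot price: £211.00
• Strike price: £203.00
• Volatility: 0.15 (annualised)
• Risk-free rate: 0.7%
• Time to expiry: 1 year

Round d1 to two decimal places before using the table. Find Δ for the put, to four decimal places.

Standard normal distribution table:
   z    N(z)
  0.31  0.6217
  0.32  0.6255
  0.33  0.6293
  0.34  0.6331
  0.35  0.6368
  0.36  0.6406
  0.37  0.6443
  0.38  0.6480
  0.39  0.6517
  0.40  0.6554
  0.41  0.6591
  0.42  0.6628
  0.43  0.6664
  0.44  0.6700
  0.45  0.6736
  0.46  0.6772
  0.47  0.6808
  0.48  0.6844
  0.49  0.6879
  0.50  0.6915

-0.3520

σ√T = 0.15 × 1.0000 = 0.1500
d₁ = [ln(211/203) + (0.007 + 0.15²/2)·1] / 0.1500 = [0.0387 + 0.0182] / 0.1500 = 0.3793 → 0.38
N(d₁) = N(0.38) = 0.6480
Δ_put = N(d₁) − 1 = 0.6480 − 1 = -0.3520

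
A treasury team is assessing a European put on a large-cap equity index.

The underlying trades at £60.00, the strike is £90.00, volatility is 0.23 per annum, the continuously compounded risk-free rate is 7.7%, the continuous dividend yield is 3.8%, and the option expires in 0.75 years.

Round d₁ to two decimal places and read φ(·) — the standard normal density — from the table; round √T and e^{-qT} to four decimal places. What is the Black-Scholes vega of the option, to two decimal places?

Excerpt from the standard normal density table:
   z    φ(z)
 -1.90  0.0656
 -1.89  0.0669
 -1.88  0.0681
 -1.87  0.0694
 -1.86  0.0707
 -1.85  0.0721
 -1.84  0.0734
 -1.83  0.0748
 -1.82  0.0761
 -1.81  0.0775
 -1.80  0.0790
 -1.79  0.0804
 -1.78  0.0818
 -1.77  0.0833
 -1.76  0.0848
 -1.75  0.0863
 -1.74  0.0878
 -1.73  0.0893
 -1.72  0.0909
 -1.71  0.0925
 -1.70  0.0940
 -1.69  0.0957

σ√T = 0.23 × 0.8660 = 0.1992
ln(S/K) + (r − q + σ²/2)T = ln(60/90) + (0.077 − 0.038 + 0.23²/2)·0.75 = -0.4055 + 0.0491 = -0.3564
d₁ = -0.3564 / 0.1992 = -1.7892 which rounds to -1.79
√T = √0.75 = 0.8660
φ(d₁) = φ(-1.79) = 0.0804
exp(−qT) = exp(−0.038·0.75) = 0.9719
vega = S·exp(−qT)·φ(d₁)·√T = 60·0.9719·0.0804·0.8660 = 4.0602

4.06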